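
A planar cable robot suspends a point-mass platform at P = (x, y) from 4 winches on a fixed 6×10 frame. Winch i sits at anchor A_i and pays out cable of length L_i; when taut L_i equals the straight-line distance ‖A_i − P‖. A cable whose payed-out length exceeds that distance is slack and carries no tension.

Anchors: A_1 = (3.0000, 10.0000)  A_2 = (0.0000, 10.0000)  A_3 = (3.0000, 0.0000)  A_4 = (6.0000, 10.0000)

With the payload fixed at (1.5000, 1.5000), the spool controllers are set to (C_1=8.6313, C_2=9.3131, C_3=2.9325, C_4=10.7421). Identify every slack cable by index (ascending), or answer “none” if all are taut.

cable 1: L_1 = ‖A_1−P‖ = 8.6313;  C_1 = 8.6313 → taut
cable 2: L_2 = ‖A_2−P‖ = 8.6313;  C_2 = 9.3131 → slack
cable 3: L_3 = ‖A_3−P‖ = 2.1213;  C_3 = 2.9325 → slack
cable 4: L_4 = ‖A_4−P‖ = 9.6177;  C_4 = 10.7421 → slack

2, 3, 4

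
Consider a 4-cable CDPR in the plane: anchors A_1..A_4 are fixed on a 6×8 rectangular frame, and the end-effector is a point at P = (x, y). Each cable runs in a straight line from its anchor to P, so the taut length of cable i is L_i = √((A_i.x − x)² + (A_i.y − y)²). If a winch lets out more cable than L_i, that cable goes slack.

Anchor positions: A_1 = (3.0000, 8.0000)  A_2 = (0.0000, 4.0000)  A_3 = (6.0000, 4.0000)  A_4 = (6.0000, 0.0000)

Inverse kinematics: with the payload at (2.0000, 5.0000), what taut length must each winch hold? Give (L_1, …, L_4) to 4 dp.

L_1: Δ = A_1−P = (1.0000, 3.0000) → ‖Δ‖ = √10.0000 = 3.1623
L_2: Δ = A_2−P = (-2.0000, -1.0000) → ‖Δ‖ = √5.0000 = 2.2361
L_3: Δ = A_3−P = (4.0000, -1.0000) → ‖Δ‖ = √17.0000 = 4.1231
L_4: Δ = A_4−P = (4.0000, -5.0000) → ‖Δ‖ = √41.0000 = 6.4031

(3.1623, 2.2361, 4.1231, 6.4031)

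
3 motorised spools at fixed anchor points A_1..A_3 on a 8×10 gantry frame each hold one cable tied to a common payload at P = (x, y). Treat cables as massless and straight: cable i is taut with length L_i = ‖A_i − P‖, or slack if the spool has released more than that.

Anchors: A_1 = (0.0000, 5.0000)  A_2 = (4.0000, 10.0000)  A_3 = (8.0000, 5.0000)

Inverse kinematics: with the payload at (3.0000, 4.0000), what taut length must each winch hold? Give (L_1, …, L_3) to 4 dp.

cable 1: Δx=-3.0000, Δy=1.0000; L_1 = √(Δx²+Δy²) = 3.1623
cable 2: Δx=1.0000, Δy=6.0000; L_2 = √(Δx²+Δy²) = 6.0828
cable 3: Δx=5.0000, Δy=1.0000; L_3 = √(Δx²+Δy²) = 5.0990

(3.1623, 6.0828, 5.0990)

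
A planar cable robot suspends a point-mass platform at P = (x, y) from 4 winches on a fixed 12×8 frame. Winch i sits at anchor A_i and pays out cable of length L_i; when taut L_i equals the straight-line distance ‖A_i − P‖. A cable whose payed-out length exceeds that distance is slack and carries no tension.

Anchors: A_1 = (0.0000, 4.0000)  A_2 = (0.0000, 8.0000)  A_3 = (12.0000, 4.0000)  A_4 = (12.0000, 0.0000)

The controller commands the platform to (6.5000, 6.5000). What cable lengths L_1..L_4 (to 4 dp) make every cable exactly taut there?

L_1: Δ = A_1−P = (-6.5000, -2.5000) → ‖Δ‖ = √48.5000 = 6.9642
L_2: Δ = A_2−P = (-6.5000, 1.5000) → ‖Δ‖ = √44.5000 = 6.6708
L_3: Δ = A_3−P = (5.5000, -2.5000) → ‖Δ‖ = √36.5000 = 6.0415
L_4: Δ = A_4−P = (5.5000, -6.5000) → ‖Δ‖ = √72.5000 = 8.5147

(6.9642, 6.6708, 6.0415, 8.5147)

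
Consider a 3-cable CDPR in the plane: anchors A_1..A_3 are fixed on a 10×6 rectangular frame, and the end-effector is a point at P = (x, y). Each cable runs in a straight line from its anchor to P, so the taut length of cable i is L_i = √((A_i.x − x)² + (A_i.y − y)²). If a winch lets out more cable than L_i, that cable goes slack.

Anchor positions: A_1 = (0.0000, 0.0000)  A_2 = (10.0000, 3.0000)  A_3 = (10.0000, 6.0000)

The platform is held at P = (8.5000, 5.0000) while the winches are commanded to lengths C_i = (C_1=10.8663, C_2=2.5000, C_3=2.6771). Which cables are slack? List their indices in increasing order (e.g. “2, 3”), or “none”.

cable 1: L_1 = ‖A_1−P‖ = 9.8615;  C_1 = 10.8663 → slack
cable 2: L_2 = ‖A_2−P‖ = 2.5000;  C_2 = 2.5000 → taut
cable 3: L_3 = ‖A_3−P‖ = 1.8028;  C_3 = 2.6771 → slack

1, 3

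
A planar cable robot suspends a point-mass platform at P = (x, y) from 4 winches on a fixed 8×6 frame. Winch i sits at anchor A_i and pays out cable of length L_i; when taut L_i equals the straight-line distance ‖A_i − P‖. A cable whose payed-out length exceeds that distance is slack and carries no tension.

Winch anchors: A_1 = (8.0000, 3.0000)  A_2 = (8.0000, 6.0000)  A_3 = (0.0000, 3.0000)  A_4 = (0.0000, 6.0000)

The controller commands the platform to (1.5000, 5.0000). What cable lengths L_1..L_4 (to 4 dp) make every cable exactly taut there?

cable 1: Δx=6.5000, Δy=-2.0000; L_1 = √(Δx²+Δy²) = 6.8007
cable 2: Δx=6.5000, Δy=1.0000; L_2 = √(Δx²+Δy²) = 6.5765
cable 3: Δx=-1.5000, Δy=-2.0000; L_3 = √(Δx²+Δy²) = 2.5000
cable 4: Δx=-1.5000, Δy=1.0000; L_4 = √(Δx²+Δy²) = 1.8028

(6.8007, 6.5765, 2.5000, 1.8028)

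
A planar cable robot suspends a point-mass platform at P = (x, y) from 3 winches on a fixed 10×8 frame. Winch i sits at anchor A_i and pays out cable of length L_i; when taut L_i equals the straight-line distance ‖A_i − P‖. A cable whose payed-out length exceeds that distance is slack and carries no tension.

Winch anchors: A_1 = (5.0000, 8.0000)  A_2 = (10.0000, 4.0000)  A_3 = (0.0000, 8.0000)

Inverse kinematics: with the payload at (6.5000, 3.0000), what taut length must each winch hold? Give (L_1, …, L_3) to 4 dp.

(5.2202, 3.6401, 8.2006)

L_1: Δ = A_1−P = (-1.5000, 5.0000) → ‖Δ‖ = √27.2500 = 5.2202
L_2: Δ = A_2−P = (3.5000, 1.0000) → ‖Δ‖ = √13.2500 = 3.6401
L_3: Δ = A_3−P = (-6.5000, 5.0000) → ‖Δ‖ = √67.2500 = 8.2006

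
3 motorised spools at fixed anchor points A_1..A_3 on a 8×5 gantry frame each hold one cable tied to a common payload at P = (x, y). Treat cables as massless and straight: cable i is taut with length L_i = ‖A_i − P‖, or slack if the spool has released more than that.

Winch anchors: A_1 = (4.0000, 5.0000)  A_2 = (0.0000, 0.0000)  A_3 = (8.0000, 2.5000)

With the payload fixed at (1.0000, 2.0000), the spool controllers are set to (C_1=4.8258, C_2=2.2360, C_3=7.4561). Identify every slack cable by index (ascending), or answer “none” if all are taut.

cable 1: L_1 = ‖A_1−P‖ = 4.2426;  C_1 = 4.8258 → slack
cable 2: L_2 = ‖A_2−P‖ = 2.2361;  C_2 = 2.2360 → taut
cable 3: L_3 = ‖A_3−P‖ = 7.0178;  C_3 = 7.4561 → slack

1, 3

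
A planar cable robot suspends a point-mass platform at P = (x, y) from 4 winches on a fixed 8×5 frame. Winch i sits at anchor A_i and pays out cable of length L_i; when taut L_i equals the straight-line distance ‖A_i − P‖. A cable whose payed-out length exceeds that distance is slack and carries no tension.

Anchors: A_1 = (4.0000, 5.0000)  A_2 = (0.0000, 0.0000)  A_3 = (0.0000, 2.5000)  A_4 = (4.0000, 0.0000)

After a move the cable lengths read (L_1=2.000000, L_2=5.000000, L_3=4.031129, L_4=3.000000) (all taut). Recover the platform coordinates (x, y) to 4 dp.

each cable: (A_i−P)·(A_i−P) = L_i²; let k_i = ‖A_i‖²−L_i²
k_1 = 16.0000+25.0000−4.0000 = 37.0000
row 1: 8.0000x + 10.0000y = 62.0000  (k_2=-25.0000)
row 2: 8.0000x + 5.0000y = 47.0000  (k_3=-10.0000)
row 3: 0.0000x + 10.0000y = 30.0000  (k_4=7.0000)
Cramer on rows 1–2 → x = 4.0000, y = 3.0000
check cable 4: ‖A_4−P‖² = 9.0000 ≈ L_4² = 9.0000 ✓

(4.0000, 3.0000)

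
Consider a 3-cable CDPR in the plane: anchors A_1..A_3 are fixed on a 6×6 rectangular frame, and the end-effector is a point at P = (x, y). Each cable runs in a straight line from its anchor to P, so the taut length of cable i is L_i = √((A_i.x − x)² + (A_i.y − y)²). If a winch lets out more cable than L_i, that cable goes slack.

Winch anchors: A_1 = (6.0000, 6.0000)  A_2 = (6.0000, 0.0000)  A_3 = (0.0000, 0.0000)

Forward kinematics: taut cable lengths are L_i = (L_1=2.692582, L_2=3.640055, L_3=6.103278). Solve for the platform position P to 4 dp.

(5.0000, 3.5000)

circle eqns → linear via eq_j − eq_1; set k_j = A_j·A_j − L_j²
k_1 = 36.0000+36.0000−7.2500 = 64.7500
0.0000·x + 12.0000·y = k_1−k_2 = 42.0000
12.0000·x + 12.0000·y = k_1−k_3 = 102.0000
solve first two rows → x=5.0000, y=3.5000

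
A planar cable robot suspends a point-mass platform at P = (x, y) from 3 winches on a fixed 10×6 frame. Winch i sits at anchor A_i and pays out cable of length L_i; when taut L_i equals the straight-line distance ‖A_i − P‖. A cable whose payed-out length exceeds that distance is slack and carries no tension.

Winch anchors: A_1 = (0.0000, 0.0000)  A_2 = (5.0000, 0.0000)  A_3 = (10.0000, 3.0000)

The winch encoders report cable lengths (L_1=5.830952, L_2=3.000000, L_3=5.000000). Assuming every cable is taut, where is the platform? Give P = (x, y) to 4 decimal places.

(5.0000, 3.0000)

expand ‖A_i−P‖²=L_i² and subtract eq 1 (k_i ≔ ‖A_i‖²−L_i²)
k_1 = 0.0000+0.0000−34.0000 = -34.0000
eq1−eq2 → [-10.0000  0.0000]·P = -50.0000
eq1−eq3 → [-20.0000  -6.0000]·P = -118.0000
2×2 solve → P = (5.0000, 3.0000)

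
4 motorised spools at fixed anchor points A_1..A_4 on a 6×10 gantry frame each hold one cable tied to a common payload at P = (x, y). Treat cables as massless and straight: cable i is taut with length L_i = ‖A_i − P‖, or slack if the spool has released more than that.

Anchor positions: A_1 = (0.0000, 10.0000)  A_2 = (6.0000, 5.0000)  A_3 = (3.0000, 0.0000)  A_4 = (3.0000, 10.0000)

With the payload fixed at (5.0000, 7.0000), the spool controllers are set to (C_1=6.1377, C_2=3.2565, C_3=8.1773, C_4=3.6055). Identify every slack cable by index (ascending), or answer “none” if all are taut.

1, 2, 3

cable 1: L_1 = ‖A_1−P‖ = 5.8310;  C_1 = 6.1377 → slack
cable 2: L_2 = ‖A_2−P‖ = 2.2361;  C_2 = 3.2565 → slack
cable 3: L_3 = ‖A_3−P‖ = 7.2801;  C_3 = 8.1773 → slack
cable 4: L_4 = ‖A_4−P‖ = 3.6056;  C_4 = 3.6055 → taut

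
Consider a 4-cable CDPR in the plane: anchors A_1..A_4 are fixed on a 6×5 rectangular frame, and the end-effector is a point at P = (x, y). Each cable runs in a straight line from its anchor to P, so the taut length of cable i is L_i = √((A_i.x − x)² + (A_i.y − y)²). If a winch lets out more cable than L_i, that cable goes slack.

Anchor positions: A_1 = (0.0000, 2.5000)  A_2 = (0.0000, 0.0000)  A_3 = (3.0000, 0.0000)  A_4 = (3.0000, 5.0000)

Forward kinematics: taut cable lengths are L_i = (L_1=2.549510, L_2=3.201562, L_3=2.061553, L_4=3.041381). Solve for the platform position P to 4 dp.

(2.5000, 2.0000)

each cable: (A_i−P)·(A_i−P) = L_i²; let c_i = ‖A_i‖²−L_i²
c_1 = 0.0000+6.2500−6.5000 = -0.2500
row 1: 0.0000x + 5.0000y = 10.0000  (c_2=-10.2500)
row 2: -6.0000x + 5.0000y = -5.0000  (c_3=4.7500)
row 3: -6.0000x − 5.0000y = -25.0000  (c_4=24.7500)
Cramer on rows 1–2 → x = 2.5000, y = 2.0000
check cable 4: ‖A_4−P‖² = 9.2500 ≈ L_4² = 9.2500 ✓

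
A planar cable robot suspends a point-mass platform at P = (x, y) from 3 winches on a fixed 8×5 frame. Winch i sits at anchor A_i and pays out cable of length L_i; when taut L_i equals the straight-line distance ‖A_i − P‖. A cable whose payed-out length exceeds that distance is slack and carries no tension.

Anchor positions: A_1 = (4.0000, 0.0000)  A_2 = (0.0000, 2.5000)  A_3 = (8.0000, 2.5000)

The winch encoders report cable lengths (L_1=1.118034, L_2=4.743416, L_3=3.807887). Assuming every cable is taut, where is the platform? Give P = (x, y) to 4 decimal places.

expand ‖A_i−P‖²=L_i² and subtract eq 1 (q_i ≔ ‖A_i‖²−L_i²)
q_1 = 16.0000+0.0000−1.2500 = 14.7500
eq1−eq2 → [8.0000  -5.0000]·P = 31.0000
eq1−eq3 → [-8.0000  -5.0000]·P = -41.0000
2×2 solve → P = (4.5000, 1.0000)

(4.5000, 1.0000)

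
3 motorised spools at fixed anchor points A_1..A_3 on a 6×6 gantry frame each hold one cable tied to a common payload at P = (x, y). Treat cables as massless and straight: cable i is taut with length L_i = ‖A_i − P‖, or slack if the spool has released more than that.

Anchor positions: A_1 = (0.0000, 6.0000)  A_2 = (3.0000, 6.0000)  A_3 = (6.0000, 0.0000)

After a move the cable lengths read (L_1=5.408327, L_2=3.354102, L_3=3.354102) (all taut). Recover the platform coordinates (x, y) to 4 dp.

(4.5000, 3.0000)

each cable: (A_i−P)·(A_i−P) = L_i²; let q_i = ‖A_i‖²−L_i²
q_1 = 0.0000+36.0000−29.2500 = 6.7500
row 1: -6.0000x + 0.0000y = -27.0000  (q_2=33.7500)
row 2: -12.0000x + 12.0000y = -18.0000  (q_3=24.7500)
Cramer on rows 1–2 → x = 4.5000, y = 3.0000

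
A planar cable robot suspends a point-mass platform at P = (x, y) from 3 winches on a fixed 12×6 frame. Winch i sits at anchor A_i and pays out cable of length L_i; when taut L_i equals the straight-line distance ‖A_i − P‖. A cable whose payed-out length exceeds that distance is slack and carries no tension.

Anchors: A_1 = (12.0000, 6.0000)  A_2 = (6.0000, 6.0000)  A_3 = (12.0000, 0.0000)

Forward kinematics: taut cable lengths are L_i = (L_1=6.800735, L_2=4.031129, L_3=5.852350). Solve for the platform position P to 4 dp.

circle eqns → linear via eq_j − eq_1; set q_j = A_j·A_j − L_j²
q_1 = 144.0000+36.0000−46.2500 = 133.7500
12.0000·x + 0.0000·y = q_1−q_2 = 78.0000
0.0000·x + 12.0000·y = q_1−q_3 = 24.0000
solve first two rows → x=6.5000, y=2.0000

(6.5000, 2.0000)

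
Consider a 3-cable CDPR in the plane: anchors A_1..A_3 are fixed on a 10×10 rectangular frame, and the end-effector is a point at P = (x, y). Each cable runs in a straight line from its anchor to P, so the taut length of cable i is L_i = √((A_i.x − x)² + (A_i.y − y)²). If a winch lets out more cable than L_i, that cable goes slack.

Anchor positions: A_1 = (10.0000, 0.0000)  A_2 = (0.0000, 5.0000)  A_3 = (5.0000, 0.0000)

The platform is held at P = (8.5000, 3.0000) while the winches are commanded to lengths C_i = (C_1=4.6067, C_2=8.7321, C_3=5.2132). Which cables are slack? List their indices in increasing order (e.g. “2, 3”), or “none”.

i=1: geometric 3.3541 vs commanded 4.6067 ⇒ slack
i=2: geometric 8.7321 vs commanded 8.7321 ⇒ taut
i=3: geometric 4.6098 vs commanded 5.2132 ⇒ slack

1, 3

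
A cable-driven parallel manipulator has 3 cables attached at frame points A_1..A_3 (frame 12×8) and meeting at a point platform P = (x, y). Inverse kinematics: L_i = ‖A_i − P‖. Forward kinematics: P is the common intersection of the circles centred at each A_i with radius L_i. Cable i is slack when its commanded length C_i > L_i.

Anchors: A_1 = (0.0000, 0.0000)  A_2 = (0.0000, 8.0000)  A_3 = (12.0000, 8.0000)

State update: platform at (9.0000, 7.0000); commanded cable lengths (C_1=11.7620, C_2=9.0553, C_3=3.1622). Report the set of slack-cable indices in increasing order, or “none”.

1

cable 1: L_1 = ‖A_1−P‖ = 11.4018;  C_1 = 11.7620 → slack
cable 2: L_2 = ‖A_2−P‖ = 9.0554;  C_2 = 9.0553 → taut
cable 3: L_3 = ‖A_3−P‖ = 3.1623;  C_3 = 3.1622 → taut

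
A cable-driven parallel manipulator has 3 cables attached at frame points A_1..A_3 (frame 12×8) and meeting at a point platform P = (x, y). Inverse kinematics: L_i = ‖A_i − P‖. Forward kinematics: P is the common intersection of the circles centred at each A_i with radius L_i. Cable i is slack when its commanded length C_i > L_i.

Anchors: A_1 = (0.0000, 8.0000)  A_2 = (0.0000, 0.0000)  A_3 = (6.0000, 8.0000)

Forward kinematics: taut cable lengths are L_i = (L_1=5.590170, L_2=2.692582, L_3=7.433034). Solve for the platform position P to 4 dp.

(1.0000, 2.5000)

circle eqns → linear via eq_j − eq_1; set c_j = A_j·A_j − L_j²
c_1 = 0.0000+64.0000−31.2500 = 32.7500
0.0000·x + 16.0000·y = c_1−c_2 = 40.0000
-12.0000·x + 0.0000·y = c_1−c_3 = -12.0000
solve first two rows → x=1.0000, y=2.5000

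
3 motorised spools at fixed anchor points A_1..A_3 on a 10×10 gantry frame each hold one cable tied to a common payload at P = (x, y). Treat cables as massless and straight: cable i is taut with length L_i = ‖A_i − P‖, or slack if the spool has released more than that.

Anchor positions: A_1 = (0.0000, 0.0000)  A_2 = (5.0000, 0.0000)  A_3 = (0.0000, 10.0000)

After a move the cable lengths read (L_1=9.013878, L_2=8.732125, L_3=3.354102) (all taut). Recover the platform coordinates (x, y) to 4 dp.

expand ‖A_i−P‖²=L_i² and subtract eq 1 (q_i ≔ ‖A_i‖²−L_i²)
q_1 = 0.0000+0.0000−81.2500 = -81.2500
eq1−eq2 → [-10.0000  0.0000]·P = -30.0000
eq1−eq3 → [0.0000  -20.0000]·P = -170.0000
2×2 solve → P = (3.0000, 8.5000)

(3.0000, 8.5000)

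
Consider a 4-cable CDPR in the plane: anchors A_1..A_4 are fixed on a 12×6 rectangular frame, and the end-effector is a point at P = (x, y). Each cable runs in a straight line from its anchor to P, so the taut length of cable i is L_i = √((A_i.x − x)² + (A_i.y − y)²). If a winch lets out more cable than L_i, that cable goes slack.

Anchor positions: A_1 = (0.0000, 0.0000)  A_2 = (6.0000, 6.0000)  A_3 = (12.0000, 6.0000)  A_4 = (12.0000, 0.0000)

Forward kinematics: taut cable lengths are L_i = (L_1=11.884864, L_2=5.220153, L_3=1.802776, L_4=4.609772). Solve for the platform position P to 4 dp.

expand ‖A_i−P‖²=L_i² and subtract eq 1 (k_i ≔ ‖A_i‖²−L_i²)
k_1 = 0.0000+0.0000−141.2500 = -141.2500
eq1−eq2 → [-12.0000  -12.0000]·P = -186.0000
eq1−eq3 → [-24.0000  -12.0000]·P = -318.0000
eq1−eq4 → [-24.0000  0.0000]·P = -264.0000
2×2 solve → P = (11.0000, 4.5000)
check cable 4: ‖A_4−P‖² = 21.2500 ≈ L_4² = 21.2500 ✓

(11.0000, 4.5000)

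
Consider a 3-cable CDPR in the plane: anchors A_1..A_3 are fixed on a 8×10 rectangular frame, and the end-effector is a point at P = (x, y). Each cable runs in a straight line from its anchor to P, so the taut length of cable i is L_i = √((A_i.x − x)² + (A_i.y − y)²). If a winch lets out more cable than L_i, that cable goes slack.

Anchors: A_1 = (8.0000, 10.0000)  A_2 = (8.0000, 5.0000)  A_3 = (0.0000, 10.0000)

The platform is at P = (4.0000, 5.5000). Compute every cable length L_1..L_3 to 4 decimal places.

(6.0208, 4.0311, 6.0208)

cable 1: Δx=4.0000, Δy=4.5000; L_1 = √(Δx²+Δy²) = 6.0208
cable 2: Δx=4.0000, Δy=-0.5000; L_2 = √(Δx²+Δy²) = 4.0311
cable 3: Δx=-4.0000, Δy=4.5000; L_3 = √(Δx²+Δy²) = 6.0208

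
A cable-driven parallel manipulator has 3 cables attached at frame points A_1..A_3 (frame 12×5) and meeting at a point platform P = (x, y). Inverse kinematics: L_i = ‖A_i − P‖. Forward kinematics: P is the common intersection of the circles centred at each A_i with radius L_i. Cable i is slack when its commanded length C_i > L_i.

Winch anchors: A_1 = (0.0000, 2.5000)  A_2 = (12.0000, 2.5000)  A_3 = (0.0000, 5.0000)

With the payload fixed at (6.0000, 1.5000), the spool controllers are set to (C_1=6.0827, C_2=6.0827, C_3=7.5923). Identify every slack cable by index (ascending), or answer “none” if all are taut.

3

i=1: geometric 6.0828 vs commanded 6.0827 ⇒ taut
i=2: geometric 6.0828 vs commanded 6.0827 ⇒ taut
i=3: geometric 6.9462 vs commanded 7.5923 ⇒ slack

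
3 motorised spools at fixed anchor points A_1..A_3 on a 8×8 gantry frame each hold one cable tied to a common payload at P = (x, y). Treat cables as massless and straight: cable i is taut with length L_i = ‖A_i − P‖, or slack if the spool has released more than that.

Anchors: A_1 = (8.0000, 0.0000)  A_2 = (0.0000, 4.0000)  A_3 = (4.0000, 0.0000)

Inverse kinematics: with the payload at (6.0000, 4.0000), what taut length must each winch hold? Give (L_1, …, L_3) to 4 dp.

cable 1: Δx=2.0000, Δy=-4.0000; L_1 = √(Δx²+Δy²) = 4.4721
cable 2: Δx=-6.0000, Δy=0.0000; L_2 = √(Δx²+Δy²) = 6.0000
cable 3: Δx=-2.0000, Δy=-4.0000; L_3 = √(Δx²+Δy²) = 4.4721

(4.4721, 6.0000, 4.4721)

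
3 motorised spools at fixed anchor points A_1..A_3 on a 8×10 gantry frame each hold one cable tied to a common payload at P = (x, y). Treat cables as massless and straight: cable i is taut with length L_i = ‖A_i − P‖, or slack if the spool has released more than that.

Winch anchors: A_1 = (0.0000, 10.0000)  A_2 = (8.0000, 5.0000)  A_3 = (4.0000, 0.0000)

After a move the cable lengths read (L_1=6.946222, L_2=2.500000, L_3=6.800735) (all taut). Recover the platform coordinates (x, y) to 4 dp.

(6.0000, 6.5000)

circle eqns → linear via eq_j − eq_1; set q_j = A_j·A_j − L_j²
q_1 = 0.0000+100.0000−48.2500 = 51.7500
-16.0000·x + 10.0000·y = q_1−q_2 = -31.0000
-8.0000·x + 20.0000·y = q_1−q_3 = 82.0000
solve first two rows → x=6.0000, y=6.5000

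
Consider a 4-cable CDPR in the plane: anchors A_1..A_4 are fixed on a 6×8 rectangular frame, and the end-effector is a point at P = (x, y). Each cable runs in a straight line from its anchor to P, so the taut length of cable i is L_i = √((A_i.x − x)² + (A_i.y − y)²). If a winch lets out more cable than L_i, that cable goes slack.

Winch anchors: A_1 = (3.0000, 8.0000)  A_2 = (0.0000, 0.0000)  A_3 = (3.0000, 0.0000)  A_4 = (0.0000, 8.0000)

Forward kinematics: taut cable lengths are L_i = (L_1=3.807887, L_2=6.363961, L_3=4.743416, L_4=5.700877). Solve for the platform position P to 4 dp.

each cable: (A_i−P)·(A_i−P) = L_i²; let q_i = ‖A_i‖²−L_i²
q_1 = 9.0000+64.0000−14.5000 = 58.5000
row 1: 6.0000x + 16.0000y = 99.0000  (q_2=-40.5000)
row 2: 0.0000x + 16.0000y = 72.0000  (q_3=-13.5000)
row 3: 6.0000x + 0.0000y = 27.0000  (q_4=31.5000)
Cramer on rows 1–2 → x = 4.5000, y = 4.5000
check cable 4: ‖A_4−P‖² = 32.5000 ≈ L_4² = 32.5000 ✓

(4.5000, 4.5000)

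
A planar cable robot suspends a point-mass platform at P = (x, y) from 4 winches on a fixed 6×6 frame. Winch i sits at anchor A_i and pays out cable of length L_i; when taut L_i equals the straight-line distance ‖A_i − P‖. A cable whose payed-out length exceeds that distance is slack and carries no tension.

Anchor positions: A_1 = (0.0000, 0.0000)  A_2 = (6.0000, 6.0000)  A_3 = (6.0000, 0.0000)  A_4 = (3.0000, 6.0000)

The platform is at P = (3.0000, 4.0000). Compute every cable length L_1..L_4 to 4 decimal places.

(5.0000, 3.6056, 5.0000, 2.0000)

cable 1: Δx=-3.0000, Δy=-4.0000; L_1 = √(Δx²+Δy²) = 5.0000
cable 2: Δx=3.0000, Δy=2.0000; L_2 = √(Δx²+Δy²) = 3.6056
cable 3: Δx=3.0000, Δy=-4.0000; L_3 = √(Δx²+Δy²) = 5.0000
cable 4: Δx=0.0000, Δy=2.0000; L_4 = √(Δx²+Δy²) = 2.0000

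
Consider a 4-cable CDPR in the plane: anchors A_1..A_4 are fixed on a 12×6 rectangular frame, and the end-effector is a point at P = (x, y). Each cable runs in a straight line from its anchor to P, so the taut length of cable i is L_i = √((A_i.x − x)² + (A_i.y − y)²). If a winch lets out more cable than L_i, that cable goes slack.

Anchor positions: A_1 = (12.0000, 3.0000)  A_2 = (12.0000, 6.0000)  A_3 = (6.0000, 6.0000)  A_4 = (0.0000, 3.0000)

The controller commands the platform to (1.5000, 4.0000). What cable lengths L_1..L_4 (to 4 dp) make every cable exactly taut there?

(10.5475, 10.6888, 4.9244, 1.8028)

L_1 = √((12.0000−1.5000)² + (3.0000−4.0000)²) = 10.5475
L_2 = √((12.0000−1.5000)² + (6.0000−4.0000)²) = 10.6888
L_3 = √((6.0000−1.5000)² + (6.0000−4.0000)²) = 4.9244
L_4 = √((0.0000−1.5000)² + (3.0000−4.0000)²) = 1.8028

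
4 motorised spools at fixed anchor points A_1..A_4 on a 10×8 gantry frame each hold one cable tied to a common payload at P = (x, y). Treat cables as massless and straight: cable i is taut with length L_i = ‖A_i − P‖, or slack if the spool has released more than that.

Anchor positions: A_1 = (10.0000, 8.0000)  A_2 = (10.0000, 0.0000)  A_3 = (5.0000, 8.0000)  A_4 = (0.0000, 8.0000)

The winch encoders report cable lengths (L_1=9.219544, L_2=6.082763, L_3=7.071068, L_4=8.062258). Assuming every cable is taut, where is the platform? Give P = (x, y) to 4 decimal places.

(4.0000, 1.0000)

circle eqns → linear via eq_j − eq_1; set c_j = A_j·A_j − L_j²
c_1 = 100.0000+64.0000−85.0000 = 79.0000
0.0000·x + 16.0000·y = c_1−c_2 = 16.0000
10.0000·x + 0.0000·y = c_1−c_3 = 40.0000
20.0000·x + 0.0000·y = c_1−c_4 = 80.0000
solve first two rows → x=4.0000, y=1.0000
check cable 4: ‖A_4−P‖² = 65.0000 ≈ L_4² = 65.0000 ✓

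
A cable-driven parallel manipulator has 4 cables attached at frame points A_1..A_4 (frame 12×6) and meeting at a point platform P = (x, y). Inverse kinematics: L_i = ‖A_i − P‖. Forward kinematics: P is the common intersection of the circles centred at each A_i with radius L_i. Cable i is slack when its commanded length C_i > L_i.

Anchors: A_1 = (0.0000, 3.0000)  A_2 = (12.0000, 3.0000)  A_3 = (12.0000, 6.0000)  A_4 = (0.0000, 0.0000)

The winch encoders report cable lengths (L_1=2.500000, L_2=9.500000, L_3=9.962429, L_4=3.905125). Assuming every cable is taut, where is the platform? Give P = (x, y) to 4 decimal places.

circle eqns → linear via eq_j − eq_1; set c_j = A_j·A_j − L_j²
c_1 = 0.0000+9.0000−6.2500 = 2.7500
-24.0000·x + 0.0000·y = c_1−c_2 = -60.0000
-24.0000·x − 6.0000·y = c_1−c_3 = -78.0000
0.0000·x + 6.0000·y = c_1−c_4 = 18.0000
solve first two rows → x=2.5000, y=3.0000
check cable 4: ‖A_4−P‖² = 15.2500 ≈ L_4² = 15.2500 ✓

(2.5000, 3.0000)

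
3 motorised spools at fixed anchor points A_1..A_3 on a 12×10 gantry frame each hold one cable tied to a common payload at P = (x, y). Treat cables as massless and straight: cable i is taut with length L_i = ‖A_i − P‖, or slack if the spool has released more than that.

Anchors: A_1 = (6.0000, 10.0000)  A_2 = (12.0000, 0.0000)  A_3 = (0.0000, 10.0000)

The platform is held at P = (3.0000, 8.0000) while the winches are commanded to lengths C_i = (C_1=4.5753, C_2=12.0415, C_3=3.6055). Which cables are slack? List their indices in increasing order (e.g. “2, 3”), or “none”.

cable 1: L_1 = ‖A_1−P‖ = 3.6056;  C_1 = 4.5753 → slack
cable 2: L_2 = ‖A_2−P‖ = 12.0416;  C_2 = 12.0415 → taut
cable 3: L_3 = ‖A_3−P‖ = 3.6056;  C_3 = 3.6055 → taut

1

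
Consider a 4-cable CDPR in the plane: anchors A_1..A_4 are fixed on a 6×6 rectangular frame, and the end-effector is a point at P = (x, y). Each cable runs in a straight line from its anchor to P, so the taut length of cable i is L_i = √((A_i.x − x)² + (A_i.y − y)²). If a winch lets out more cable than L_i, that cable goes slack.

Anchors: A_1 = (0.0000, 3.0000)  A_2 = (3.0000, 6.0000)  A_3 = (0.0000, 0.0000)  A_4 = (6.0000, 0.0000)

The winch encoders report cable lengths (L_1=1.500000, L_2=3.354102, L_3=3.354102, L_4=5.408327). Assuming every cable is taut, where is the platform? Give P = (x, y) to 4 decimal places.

(1.5000, 3.0000)

expand ‖A_i−P‖²=L_i² and subtract eq 1 (q_i ≔ ‖A_i‖²−L_i²)
q_1 = 0.0000+9.0000−2.2500 = 6.7500
eq1−eq2 → [-6.0000  -6.0000]·P = -27.0000
eq1−eq3 → [0.0000  6.0000]·P = 18.0000
eq1−eq4 → [-12.0000  6.0000]·P = 0.0000
2×2 solve → P = (1.5000, 3.0000)
check cable 4: ‖A_4−P‖² = 29.2500 ≈ L_4² = 29.2500 ✓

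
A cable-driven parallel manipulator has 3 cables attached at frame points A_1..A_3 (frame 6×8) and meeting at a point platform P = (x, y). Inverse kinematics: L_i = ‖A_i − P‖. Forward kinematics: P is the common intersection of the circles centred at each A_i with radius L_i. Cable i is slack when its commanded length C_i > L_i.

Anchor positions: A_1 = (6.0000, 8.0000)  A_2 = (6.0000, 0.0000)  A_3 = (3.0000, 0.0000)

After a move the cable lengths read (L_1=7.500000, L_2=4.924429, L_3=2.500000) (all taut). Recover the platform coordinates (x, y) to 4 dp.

(1.5000, 2.0000)

expand ‖A_i−P‖²=L_i² and subtract eq 1 (c_i ≔ ‖A_i‖²−L_i²)
c_1 = 36.0000+64.0000−56.2500 = 43.7500
eq1−eq2 → [0.0000  16.0000]·P = 32.0000
eq1−eq3 → [6.0000  16.0000]·P = 41.0000
2×2 solve → P = (1.5000, 2.0000)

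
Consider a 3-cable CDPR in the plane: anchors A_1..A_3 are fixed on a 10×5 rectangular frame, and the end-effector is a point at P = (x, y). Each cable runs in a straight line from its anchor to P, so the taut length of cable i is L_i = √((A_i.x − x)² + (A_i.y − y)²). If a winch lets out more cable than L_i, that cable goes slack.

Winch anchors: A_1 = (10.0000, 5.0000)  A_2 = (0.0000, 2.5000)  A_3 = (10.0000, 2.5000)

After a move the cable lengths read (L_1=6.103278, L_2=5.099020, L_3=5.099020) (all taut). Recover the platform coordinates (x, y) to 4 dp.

(5.0000, 1.5000)

circle eqns → linear via eq_j − eq_1; set c_j = A_j·A_j − L_j²
c_1 = 100.0000+25.0000−37.2500 = 87.7500
20.0000·x + 5.0000·y = c_1−c_2 = 107.5000
0.0000·x + 5.0000·y = c_1−c_3 = 7.5000
solve first two rows → x=5.0000, y=1.5000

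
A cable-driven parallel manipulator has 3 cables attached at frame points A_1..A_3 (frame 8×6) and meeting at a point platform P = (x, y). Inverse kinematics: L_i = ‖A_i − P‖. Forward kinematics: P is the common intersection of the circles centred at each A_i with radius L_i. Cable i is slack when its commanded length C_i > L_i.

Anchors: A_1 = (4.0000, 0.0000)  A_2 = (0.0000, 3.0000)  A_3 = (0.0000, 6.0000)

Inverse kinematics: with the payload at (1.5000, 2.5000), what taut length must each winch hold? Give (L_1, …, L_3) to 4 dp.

L_1 = √((4.0000−1.5000)² + (0.0000−2.5000)²) = 3.5355
L_2 = √((0.0000−1.5000)² + (3.0000−2.5000)²) = 1.5811
L_3 = √((0.0000−1.5000)² + (6.0000−2.5000)²) = 3.8079

(3.5355, 1.5811, 3.8079)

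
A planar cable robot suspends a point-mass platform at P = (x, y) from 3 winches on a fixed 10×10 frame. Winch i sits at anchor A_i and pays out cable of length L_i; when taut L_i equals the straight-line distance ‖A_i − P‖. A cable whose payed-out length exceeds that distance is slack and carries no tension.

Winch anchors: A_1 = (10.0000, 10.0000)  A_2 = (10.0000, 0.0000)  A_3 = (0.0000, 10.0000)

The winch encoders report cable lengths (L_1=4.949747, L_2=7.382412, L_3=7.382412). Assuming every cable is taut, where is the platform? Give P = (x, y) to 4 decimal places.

each cable: (A_i−P)·(A_i−P) = L_i²; let c_i = ‖A_i‖²−L_i²
c_1 = 100.0000+100.0000−24.5000 = 175.5000
row 1: 0.0000x + 20.0000y = 130.0000  (c_2=45.5000)
row 2: 20.0000x + 0.0000y = 130.0000  (c_3=45.5000)
Cramer on rows 1–2 → x = 6.5000, y = 6.5000

(6.5000, 6.5000)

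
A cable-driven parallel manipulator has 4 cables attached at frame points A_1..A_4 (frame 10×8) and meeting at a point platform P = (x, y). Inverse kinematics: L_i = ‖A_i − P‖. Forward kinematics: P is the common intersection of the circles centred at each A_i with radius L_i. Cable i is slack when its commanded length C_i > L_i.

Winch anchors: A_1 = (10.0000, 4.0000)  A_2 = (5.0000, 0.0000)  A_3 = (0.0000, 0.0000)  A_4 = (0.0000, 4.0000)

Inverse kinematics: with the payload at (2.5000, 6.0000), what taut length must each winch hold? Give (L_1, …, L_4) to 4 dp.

(7.7621, 6.5000, 6.5000, 3.2016)

L_1 = √((10.0000−2.5000)² + (4.0000−6.0000)²) = 7.7621
L_2 = √((5.0000−2.5000)² + (0.0000−6.0000)²) = 6.5000
L_3 = √((0.0000−2.5000)² + (0.0000−6.0000)²) = 6.5000
L_4 = √((0.0000−2.5000)² + (4.0000−6.0000)²) = 3.2016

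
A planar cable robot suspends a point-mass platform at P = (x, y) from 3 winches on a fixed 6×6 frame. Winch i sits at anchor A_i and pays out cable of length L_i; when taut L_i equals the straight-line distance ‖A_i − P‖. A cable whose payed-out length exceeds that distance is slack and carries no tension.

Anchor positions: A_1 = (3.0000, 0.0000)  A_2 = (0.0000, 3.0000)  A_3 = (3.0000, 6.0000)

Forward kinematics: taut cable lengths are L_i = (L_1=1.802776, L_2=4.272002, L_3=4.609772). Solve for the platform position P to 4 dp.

(4.0000, 1.5000)

circle eqns → linear via eq_j − eq_1; set q_j = A_j·A_j − L_j²
q_1 = 9.0000+0.0000−3.2500 = 5.7500
6.0000·x − 6.0000·y = q_1−q_2 = 15.0000
0.0000·x − 12.0000·y = q_1−q_3 = -18.0000
solve first two rows → x=4.0000, y=1.5000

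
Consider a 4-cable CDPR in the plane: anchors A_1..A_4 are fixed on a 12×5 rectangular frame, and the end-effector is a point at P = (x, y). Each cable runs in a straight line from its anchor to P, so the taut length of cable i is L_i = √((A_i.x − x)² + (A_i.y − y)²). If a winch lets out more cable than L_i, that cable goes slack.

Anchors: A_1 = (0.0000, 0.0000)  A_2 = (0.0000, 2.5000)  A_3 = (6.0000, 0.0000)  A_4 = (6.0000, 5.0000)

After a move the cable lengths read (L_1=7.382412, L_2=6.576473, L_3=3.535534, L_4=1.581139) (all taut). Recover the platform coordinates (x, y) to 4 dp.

each cable: (A_i−P)·(A_i−P) = L_i²; let c_i = ‖A_i‖²−L_i²
c_1 = 0.0000+0.0000−54.5000 = -54.5000
row 1: 0.0000x − 5.0000y = -17.5000  (c_2=-37.0000)
row 2: -12.0000x + 0.0000y = -78.0000  (c_3=23.5000)
row 3: -12.0000x − 10.0000y = -113.0000  (c_4=58.5000)
Cramer on rows 1–2 → x = 6.5000, y = 3.5000
check cable 4: ‖A_4−P‖² = 2.5000 ≈ L_4² = 2.5000 ✓

(6.5000, 3.5000)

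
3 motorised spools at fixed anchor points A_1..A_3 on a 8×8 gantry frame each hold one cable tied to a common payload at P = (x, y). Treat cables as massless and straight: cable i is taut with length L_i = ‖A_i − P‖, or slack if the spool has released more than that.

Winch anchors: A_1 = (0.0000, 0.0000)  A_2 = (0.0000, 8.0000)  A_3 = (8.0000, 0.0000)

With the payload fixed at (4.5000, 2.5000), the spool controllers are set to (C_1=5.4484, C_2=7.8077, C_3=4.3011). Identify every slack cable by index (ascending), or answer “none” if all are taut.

1, 2

i=1: geometric 5.1478 vs commanded 5.4484 ⇒ slack
i=2: geometric 7.1063 vs commanded 7.8077 ⇒ slack
i=3: geometric 4.3012 vs commanded 4.3011 ⇒ taut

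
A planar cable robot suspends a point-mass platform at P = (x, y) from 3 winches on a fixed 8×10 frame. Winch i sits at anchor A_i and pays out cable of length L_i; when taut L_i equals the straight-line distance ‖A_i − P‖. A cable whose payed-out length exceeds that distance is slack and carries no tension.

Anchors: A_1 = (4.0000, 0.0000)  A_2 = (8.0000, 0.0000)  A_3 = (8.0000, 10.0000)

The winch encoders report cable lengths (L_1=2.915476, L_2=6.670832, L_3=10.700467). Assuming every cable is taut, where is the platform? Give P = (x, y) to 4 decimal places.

expand ‖A_i−P‖²=L_i² and subtract eq 1 (q_i ≔ ‖A_i‖²−L_i²)
q_1 = 16.0000+0.0000−8.5000 = 7.5000
eq1−eq2 → [-8.0000  0.0000]·P = -12.0000
eq1−eq3 → [-8.0000  -20.0000]·P = -42.0000
2×2 solve → P = (1.5000, 1.5000)

(1.5000, 1.5000)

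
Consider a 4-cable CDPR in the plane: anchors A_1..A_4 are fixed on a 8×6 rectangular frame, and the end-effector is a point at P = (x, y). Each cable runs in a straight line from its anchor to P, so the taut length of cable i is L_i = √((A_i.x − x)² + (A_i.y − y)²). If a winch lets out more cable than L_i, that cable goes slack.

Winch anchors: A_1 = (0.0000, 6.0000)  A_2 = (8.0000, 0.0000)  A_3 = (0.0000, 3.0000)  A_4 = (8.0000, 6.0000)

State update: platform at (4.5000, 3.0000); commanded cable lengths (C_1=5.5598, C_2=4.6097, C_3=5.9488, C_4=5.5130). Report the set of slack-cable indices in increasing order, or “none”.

1, 3, 4

i=1: geometric 5.4083 vs commanded 5.5598 ⇒ slack
i=2: geometric 4.6098 vs commanded 4.6097 ⇒ taut
i=3: geometric 4.5000 vs commanded 5.9488 ⇒ slack
i=4: geometric 4.6098 vs commanded 5.5130 ⇒ slack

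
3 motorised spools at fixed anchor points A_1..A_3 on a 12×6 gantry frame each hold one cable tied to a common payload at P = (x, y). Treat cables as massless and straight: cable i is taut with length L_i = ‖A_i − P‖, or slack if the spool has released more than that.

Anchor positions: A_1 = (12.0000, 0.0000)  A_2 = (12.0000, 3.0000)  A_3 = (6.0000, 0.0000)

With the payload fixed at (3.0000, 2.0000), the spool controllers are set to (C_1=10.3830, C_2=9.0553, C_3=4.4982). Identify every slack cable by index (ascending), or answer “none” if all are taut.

1, 3

cable 1: √((9.0000)²+(-2.0000)²)=9.2195, C_1=10.3830: slack
cable 2: √((9.0000)²+(1.0000)²)=9.0554, C_2=9.0553: taut
cable 3: √((3.0000)²+(-2.0000)²)=3.6056, C_3=4.4982: slack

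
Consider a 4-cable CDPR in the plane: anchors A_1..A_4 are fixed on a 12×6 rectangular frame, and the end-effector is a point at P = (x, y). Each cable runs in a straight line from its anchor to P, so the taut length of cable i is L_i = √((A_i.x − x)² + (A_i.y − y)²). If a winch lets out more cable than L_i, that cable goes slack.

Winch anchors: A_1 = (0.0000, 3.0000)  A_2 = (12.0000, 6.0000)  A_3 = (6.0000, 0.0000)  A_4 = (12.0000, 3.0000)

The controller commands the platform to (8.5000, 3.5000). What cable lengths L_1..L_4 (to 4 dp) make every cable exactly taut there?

cable 1: Δx=-8.5000, Δy=-0.5000; L_1 = √(Δx²+Δy²) = 8.5147
cable 2: Δx=3.5000, Δy=2.5000; L_2 = √(Δx²+Δy²) = 4.3012
cable 3: Δx=-2.5000, Δy=-3.5000; L_3 = √(Δx²+Δy²) = 4.3012
cable 4: Δx=3.5000, Δy=-0.5000; L_4 = √(Δx²+Δy²) = 3.5355

(8.5147, 4.3012, 4.3012, 3.5355)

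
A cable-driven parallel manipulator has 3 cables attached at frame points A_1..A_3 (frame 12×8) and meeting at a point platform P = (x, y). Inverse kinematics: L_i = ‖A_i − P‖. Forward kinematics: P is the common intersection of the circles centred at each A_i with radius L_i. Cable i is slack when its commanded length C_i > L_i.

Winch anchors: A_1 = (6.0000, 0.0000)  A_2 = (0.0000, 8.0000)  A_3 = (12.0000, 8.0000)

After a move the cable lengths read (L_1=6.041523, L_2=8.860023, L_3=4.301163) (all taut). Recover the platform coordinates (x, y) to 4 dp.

circle eqns → linear via eq_j − eq_1; set c_j = A_j·A_j − L_j²
c_1 = 36.0000+0.0000−36.5000 = -0.5000
12.0000·x − 16.0000·y = c_1−c_2 = 14.0000
-12.0000·x − 16.0000·y = c_1−c_3 = -190.0000
solve first two rows → x=8.5000, y=5.5000

(8.5000, 5.5000)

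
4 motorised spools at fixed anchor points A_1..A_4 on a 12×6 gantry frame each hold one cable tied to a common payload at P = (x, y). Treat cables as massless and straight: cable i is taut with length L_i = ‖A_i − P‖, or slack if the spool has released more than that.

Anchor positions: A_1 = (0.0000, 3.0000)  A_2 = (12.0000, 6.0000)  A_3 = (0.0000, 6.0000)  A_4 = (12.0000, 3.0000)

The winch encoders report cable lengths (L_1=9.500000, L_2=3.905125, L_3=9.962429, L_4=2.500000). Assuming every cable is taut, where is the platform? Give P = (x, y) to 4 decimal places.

expand ‖A_i−P‖²=L_i² and subtract eq 1 (k_i ≔ ‖A_i‖²−L_i²)
k_1 = 0.0000+9.0000−90.2500 = -81.2500
eq1−eq2 → [-24.0000  -6.0000]·P = -246.0000
eq1−eq3 → [0.0000  -6.0000]·P = -18.0000
eq1−eq4 → [-24.0000  0.0000]·P = -228.0000
2×2 solve → P = (9.5000, 3.0000)
check cable 4: ‖A_4−P‖² = 6.2500 ≈ L_4² = 6.2500 ✓

(9.5000, 3.0000)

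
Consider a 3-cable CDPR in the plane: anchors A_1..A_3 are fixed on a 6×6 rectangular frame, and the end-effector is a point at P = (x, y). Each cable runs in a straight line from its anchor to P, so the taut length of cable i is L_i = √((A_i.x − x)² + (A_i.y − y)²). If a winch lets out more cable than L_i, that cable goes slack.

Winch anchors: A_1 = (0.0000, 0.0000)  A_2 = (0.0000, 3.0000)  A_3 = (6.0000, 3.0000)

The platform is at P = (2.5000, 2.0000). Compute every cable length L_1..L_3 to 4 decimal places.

(3.2016, 2.6926, 3.6401)

L_1 = √((0.0000−2.5000)² + (0.0000−2.0000)²) = 3.2016
L_2 = √((0.0000−2.5000)² + (3.0000−2.0000)²) = 2.6926
L_3 = √((6.0000−2.5000)² + (3.0000−2.0000)²) = 3.6401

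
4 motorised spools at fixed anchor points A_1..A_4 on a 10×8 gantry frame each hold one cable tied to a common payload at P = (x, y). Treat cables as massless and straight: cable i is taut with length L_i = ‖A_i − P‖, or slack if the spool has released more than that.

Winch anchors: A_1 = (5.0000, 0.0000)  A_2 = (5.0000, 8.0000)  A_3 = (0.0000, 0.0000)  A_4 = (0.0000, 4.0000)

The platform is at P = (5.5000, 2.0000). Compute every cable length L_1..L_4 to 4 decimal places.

L_1 = √((5.0000−5.5000)² + (0.0000−2.0000)²) = 2.0616
L_2 = √((5.0000−5.5000)² + (8.0000−2.0000)²) = 6.0208
L_3 = √((0.0000−5.5000)² + (0.0000−2.0000)²) = 5.8523
L_4 = √((0.0000−5.5000)² + (4.0000−2.0000)²) = 5.8523

(2.0616, 6.0208, 5.8523, 5.8523)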